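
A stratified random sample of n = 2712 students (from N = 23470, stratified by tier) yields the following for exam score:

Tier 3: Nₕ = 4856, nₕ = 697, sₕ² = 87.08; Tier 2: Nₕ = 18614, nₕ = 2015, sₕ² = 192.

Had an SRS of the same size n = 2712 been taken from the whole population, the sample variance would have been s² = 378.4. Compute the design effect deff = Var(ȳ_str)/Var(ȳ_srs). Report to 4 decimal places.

0.4702

Var(ȳ_str) = Σ Wₕ²(1−fₕ)sₕ²/nₕ with Wₕ = Nₕ/23470:
  Tier 3: (4856/23470)²·(1−697/4856)·87.08/697 = 0.0045806495
  Tier 2: (18614/23470)²·(1−2015/18614)·192/2015 = 0.053446791
  → Var(ȳ_str) = 0.058027441.
Var(ȳ_srs) = (1 − 2712/23470)·378.4/2712 = 0.12340531.
deff = 0.058027441 / 0.12340531 = 0.4702.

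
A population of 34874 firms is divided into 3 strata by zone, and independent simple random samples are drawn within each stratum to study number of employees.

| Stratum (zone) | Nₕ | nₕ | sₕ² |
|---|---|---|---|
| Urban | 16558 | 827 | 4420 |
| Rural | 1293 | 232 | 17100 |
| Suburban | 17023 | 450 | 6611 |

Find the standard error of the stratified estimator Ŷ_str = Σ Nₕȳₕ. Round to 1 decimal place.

75086.2

Var(Ŷ_str) = Σₕ Nₕ²(1 − fₕ)sₕ²/nₕ.
Urban: 16558²·(1 − 827/16558)·4420/827 = 1.3921338 × 10^9.
Rural: 1293²·(1 − 232/1293)·17100/232 = 1.011165 × 10^8.
Suburban: 17023²·(1 − 450/17023)·6611/450 = 4.1446883 × 10^9.
Sum = 5.6379386 × 10^9.
SE = √(5.6379386 × 10^9) = 75086.2.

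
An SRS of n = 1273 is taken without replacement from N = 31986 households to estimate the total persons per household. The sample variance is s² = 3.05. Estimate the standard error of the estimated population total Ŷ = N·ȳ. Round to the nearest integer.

1534

Var(Ŷ) = N²·Var(ȳ) = N²·(1 − n/N)·s²/n.
f = 1273/31986 = 0.03979866; Var(ȳ) = 0.96020134·3.05/1273 = 0.0023005609.
Var(Ŷ) = 31986² · 0.0023005609 = 2.3537135 × 10^6.
SE(Ŷ) = √(2.3537135 × 10^6) = 1534.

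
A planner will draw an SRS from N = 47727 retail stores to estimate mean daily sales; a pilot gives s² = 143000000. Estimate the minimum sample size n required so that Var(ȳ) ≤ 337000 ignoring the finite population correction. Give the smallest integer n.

Without fpc, n₀ = s²/D = 143000000/337000 = 424.3323.
Rounding up, n = 425.

425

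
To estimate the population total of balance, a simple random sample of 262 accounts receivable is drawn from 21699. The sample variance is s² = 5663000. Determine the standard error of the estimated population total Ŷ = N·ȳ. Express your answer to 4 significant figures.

Var(Ŷ) = N²·Var(ȳ) = N²·(1 − n/N)·s²/n.
f = 262/21699 = 0.01207429; Var(ȳ) = 0.98792571·5663000/262 = 21353.524.
Var(Ŷ) = 21699² · 21353.524 = 1.0054234 × 10^13.
SE(Ŷ) = √(1.0054234 × 10^13) = 3.171 × 10^6.

3.171 × 10^6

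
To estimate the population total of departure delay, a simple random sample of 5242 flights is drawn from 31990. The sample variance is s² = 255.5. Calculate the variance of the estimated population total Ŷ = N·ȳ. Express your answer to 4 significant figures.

4.171 × 10^7

Var(Ŷ) = N²·Var(ȳ) = N²·(1 − n/N)·s²/n.
f = 5242/31990 = 0.16386371; Var(ȳ) = 0.83613629·255.5/5242 = 0.040754068.
Var(Ŷ) = 31990² · 0.040754068 = 4.1706087 × 10^7.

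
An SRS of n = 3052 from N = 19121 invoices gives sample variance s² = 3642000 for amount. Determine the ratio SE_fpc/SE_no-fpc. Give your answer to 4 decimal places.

f = n/N = 3052/19121 = 0.15961508.
SE_no-fpc = √(s²/n) = 34.544404; SE_fpc = √((1−f)s²/n) = 31.667723.
Ratio = √(1−f) = 0.91672510.

0.9167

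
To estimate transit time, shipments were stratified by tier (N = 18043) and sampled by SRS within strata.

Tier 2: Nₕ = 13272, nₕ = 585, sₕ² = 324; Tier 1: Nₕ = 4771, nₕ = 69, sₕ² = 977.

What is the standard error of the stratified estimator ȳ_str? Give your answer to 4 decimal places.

1.1235

Var(ȳ_str) = Σₕ Wₕ²(1 − fₕ)sₕ²/nₕ with Wₕ = Nₕ/N, N = 18043.
Tier 2: Wₕ = 0.73557612; term = 0.73557612²·(1 − 0.04407776)·324/585 = 0.28646196.
Tier 1: Wₕ = 0.26442388; term = 0.26442388²·(1 − 0.01446238)·977/69 = 0.97570834.
Sum = 1.2621703.
SE = √(1.2621703) = 1.1235.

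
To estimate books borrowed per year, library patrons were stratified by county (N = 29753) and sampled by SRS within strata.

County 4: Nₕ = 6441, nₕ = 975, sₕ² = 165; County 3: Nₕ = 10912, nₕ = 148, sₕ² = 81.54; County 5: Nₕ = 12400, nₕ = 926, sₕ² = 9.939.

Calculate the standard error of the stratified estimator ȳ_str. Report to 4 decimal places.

0.2856

Var(ȳ_str) = Σₕ Wₕ²(1 − fₕ)sₕ²/nₕ with Wₕ = Nₕ/N, N = 29753.
County 4: Wₕ = 0.21648237; term = 0.21648237²·(1 − 0.15137401)·165/975 = 0.0067303977.
County 3: Wₕ = 0.36675293; term = 0.36675293²·(1 − 0.01356305)·81.54/148 = 0.07310137.
County 5: Wₕ = 0.41676470; term = 0.41676470²·(1 − 0.07467742)·9.939/926 = 0.00172507.
Sum = 0.081556838.
SE = √(0.081556838) = 0.2856.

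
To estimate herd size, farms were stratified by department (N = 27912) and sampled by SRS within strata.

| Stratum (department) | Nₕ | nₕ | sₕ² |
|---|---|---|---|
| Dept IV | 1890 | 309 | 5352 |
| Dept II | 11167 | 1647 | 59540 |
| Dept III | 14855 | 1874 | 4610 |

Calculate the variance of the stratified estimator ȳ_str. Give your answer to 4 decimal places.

Var(ȳ_str) = Σₕ Wₕ²(1 − fₕ)sₕ²/nₕ with Wₕ = Nₕ/N, N = 27912.
Dept IV: Wₕ = 0.06771281; term = 0.06771281²·(1 − 0.16349206)·5352/309 = 0.066430785.
Dept II: Wₕ = 0.40007882; term = 0.40007882²·(1 − 0.14748813)·59540/1647 = 4.9329508.
Dept III: Wₕ = 0.53220837; term = 0.53220837²·(1 − 0.12615281)·4610/1874 = 0.60887793.
Sum = 5.6082595.

5.6083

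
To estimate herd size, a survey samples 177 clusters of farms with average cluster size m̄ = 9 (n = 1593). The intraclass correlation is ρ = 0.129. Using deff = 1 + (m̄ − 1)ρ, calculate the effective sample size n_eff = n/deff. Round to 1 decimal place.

deff = 1 + (9 − 1)·0.129 = 1 + 1.032 = 2.032.
n_eff = 1593 / 2.032 = 784.0.

784.0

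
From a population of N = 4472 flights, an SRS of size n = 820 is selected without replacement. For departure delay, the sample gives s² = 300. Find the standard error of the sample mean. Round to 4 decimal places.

0.5466

Under SRS without replacement, Var(ȳ) = (1 − f)·s²/n with f = n/N = 820/4472 = 0.18336315.
Var(ȳ) = (1 − 0.18336315)·300/820 = 0.81663685·0.36585366 = 0.29876958.
SE(ȳ) = √(0.29876958) = 0.5466.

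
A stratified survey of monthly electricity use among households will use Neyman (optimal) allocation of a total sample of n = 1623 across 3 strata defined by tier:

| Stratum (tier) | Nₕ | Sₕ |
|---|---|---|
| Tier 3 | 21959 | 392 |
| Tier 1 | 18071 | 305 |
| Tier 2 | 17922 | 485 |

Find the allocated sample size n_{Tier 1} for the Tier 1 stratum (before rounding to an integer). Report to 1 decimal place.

392.1

Neyman allocation: nₕ = n·NₕSₕ / Σⱼ NⱼSⱼ.
Σ NⱼSⱼ = 21959·392 + 18071·305 + 17922·485 = 2.2811753 × 10^7.
n_{Tier 1} = 1623·18071·305 / (2.2811753 × 10^7) = 392.1.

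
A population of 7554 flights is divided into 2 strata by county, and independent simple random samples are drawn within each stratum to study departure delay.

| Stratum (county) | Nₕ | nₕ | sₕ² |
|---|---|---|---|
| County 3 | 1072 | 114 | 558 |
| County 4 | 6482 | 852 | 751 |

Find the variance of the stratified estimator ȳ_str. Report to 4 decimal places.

Var(ȳ_str) = Σₕ Wₕ²(1 − fₕ)sₕ²/nₕ with Wₕ = Nₕ/N, N = 7554.
County 3: Wₕ = 0.14191157; term = 0.14191157²·(1 − 0.10634328)·558/114 = 0.08809184.
County 4: Wₕ = 0.85808843; term = 0.85808843²·(1 − 0.13144091)·751/852 = 0.56372047.
Sum = 0.65181231.

0.6518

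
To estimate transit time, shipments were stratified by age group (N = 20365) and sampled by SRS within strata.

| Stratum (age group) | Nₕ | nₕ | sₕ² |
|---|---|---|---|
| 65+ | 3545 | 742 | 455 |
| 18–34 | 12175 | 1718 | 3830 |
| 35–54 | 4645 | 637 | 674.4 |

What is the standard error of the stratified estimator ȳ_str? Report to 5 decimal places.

Var(ȳ_str) = Σₕ Wₕ²(1 − fₕ)sₕ²/nₕ with Wₕ = Nₕ/N, N = 20365.
65+: Wₕ = 0.17407316; term = 0.17407316²·(1 − 0.20930889)·455/742 = 0.014691901.
18–34: Wₕ = 0.59783943; term = 0.59783943²·(1 − 0.14110883)·3830/1718 = 0.68435724.
35–54: Wₕ = 0.22808740; term = 0.22808740²·(1 − 0.13713671)·674.4/637 = 0.047525066.
Sum = 0.74657421.
SE = √(0.74657421) = 0.86405.

0.86405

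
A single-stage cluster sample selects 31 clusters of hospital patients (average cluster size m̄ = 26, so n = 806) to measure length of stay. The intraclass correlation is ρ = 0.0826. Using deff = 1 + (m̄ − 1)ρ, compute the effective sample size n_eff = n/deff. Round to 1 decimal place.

deff = 1 + (26 − 1)·0.0826 = 1 + 2.065 = 3.065.
n_eff = 806 / 3.065 = 263.0.

263.0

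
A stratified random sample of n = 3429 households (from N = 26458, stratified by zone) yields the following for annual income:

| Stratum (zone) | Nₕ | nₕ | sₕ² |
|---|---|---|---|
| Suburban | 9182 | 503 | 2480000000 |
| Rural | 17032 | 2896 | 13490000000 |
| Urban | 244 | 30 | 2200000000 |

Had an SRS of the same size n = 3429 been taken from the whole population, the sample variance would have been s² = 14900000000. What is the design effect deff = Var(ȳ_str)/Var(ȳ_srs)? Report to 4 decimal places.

0.5734

Var(ȳ_str) = Σ Wₕ²(1−fₕ)sₕ²/nₕ with Wₕ = Nₕ/26458:
  Suburban: (9182/26458)²·(1−503/9182)·2480000000/503 = 561276.23
  Rural: (17032/26458)²·(1−2896/17032)·13490000000/2896 = 1.6021071 × 10^6
  Urban: (244/26458)²·(1−30/244)·2200000000/30 = 5470.0463
  → Var(ȳ_str) = 2.1688534 × 10^6.
Var(ȳ_srs) = (1 − 3429/26458)·14900000000/3429 = 3.7821335 × 10^6.
deff = (2.1688534 × 10^6) / (3.7821335 × 10^6) = 0.5734.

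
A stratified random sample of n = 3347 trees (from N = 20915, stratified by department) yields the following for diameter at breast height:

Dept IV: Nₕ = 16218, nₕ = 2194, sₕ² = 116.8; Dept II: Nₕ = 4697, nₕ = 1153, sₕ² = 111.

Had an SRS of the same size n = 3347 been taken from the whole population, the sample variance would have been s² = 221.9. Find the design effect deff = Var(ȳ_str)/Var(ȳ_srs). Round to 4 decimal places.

0.5628

Var(ȳ_str) = Σ Wₕ²(1−fₕ)sₕ²/nₕ with Wₕ = Nₕ/20915:
  Dept IV: (16218/20915)²·(1−2194/16218)·116.8/2194 = 0.027679592
  Dept II: (4697/20915)²·(1−1153/4697)·111/1153 = 0.0036634664
  → Var(ȳ_str) = 0.031343058.
Var(ȳ_srs) = (1 − 3347/20915)·221.9/3347 = 0.055688567.
deff = 0.031343058 / 0.055688567 = 0.5628.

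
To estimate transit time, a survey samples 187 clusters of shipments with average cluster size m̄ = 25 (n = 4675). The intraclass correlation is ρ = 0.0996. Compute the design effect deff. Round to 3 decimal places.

3.390

deff = 1 + (25 − 1)·0.0996 = 1 + 2.3904 = 3.3904.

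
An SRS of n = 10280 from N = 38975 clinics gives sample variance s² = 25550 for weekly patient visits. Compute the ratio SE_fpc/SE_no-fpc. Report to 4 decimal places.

0.8580

f = n/N = 10280/38975 = 0.26375882.
SE_no-fpc = √(s²/n) = 1.5765179; SE_fpc = √((1−f)s²/n) = 1.3527232.
Ratio = √(1−f) = 0.85804498.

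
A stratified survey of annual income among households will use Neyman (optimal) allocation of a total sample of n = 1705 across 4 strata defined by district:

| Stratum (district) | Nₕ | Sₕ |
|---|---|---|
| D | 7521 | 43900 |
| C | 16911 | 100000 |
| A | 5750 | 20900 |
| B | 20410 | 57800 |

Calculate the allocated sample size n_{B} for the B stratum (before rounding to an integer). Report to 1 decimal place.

605.6

Neyman allocation: nₕ = n·NₕSₕ / Σⱼ NⱼSⱼ.
Σ NⱼSⱼ = 7521·43900 + 16911·100000 + 5750·20900 + 20410·57800 = 3.3211449 × 10^9.
n_{B} = 1705·20410·57800 / (3.3211449 × 10^9) = 605.6.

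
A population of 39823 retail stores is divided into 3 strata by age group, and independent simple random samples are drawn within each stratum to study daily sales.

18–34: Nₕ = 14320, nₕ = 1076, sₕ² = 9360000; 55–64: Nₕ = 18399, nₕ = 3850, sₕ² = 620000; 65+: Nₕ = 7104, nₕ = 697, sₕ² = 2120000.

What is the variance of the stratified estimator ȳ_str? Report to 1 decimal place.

1154.8

Var(ȳ_str) = Σₕ Wₕ²(1 − fₕ)sₕ²/nₕ with Wₕ = Nₕ/N, N = 39823.
18–34: Wₕ = 0.35959119; term = 0.35959119²·(1 − 0.07513966)·9360000/1076 = 1040.2981.
55–64: Wₕ = 0.46201944; term = 0.46201944²·(1 − 0.20925050)·620000/3850 = 27.182561.
65+: Wₕ = 0.17838937; term = 0.17838937²·(1 − 0.09811374)·2120000/697 = 87.295692.
Sum = 1154.7764.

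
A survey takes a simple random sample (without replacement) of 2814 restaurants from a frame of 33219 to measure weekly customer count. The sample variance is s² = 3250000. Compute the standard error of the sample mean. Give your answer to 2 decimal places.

32.51

Under SRS without replacement, Var(ȳ) = (1 − f)·s²/n with f = n/N = 2814/33219 = 0.08471056.
Var(ȳ) = (1 − 0.08471056)·3250000/2814 = 0.91528944·1154.9396 = 1057.104.
SE(ȳ) = √(1057.104) = 32.51.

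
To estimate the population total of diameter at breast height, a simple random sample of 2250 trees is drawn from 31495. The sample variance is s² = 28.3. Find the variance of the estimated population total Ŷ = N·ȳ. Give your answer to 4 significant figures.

Var(Ŷ) = N²·Var(ȳ) = N²·(1 − n/N)·s²/n.
f = 2250/31495 = 0.07143991; Var(ȳ) = 0.92856009·28.3/2250 = 0.011679222.
Var(Ŷ) = 31495² · 0.011679222 = 1.1585029 × 10^7.

1.159 × 10^7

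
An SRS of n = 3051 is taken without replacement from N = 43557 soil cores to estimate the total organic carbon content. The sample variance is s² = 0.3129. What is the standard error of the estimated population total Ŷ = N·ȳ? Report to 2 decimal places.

425.37

Var(Ŷ) = N²·Var(ȳ) = N²·(1 − n/N)·s²/n.
f = 3051/43557 = 0.07004615; Var(ȳ) = 0.92995385·0.3129/3051 = 9.5372849 × 10^-5.
Var(Ŷ) = 43557² · (9.5372849 × 10^-5) = 180942.54.
SE(Ŷ) = √(180942.54) = 425.37.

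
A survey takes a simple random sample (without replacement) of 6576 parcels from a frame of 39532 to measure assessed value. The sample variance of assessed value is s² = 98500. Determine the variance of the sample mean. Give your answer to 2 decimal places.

12.49

Under SRS without replacement, Var(ȳ) = (1 − f)·s²/n with f = n/N = 6576/39532 = 0.16634625.
Var(ȳ) = (1 − 0.16634625)·98500/6576 = 0.83365375·14.97871 = 12.487058.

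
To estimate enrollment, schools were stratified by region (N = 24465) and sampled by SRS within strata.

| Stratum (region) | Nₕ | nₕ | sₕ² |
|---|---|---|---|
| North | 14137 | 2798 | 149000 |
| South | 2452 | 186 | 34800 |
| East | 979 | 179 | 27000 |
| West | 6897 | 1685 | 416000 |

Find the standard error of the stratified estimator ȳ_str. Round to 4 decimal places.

Var(ȳ_str) = Σₕ Wₕ²(1 − fₕ)sₕ²/nₕ with Wₕ = Nₕ/N, N = 24465.
North: Wₕ = 0.57784590; term = 0.57784590²·(1 − 0.19792035)·149000/2798 = 14.26199.
South: Wₕ = 0.10022481; term = 0.10022481²·(1 − 0.07585644)·34800/186 = 1.7368257.
East: Wₕ = 0.04001635; term = 0.04001635²·(1 − 0.18283963)·27000/179 = 0.19737538.
West: Wₕ = 0.28191294; term = 0.28191294²·(1 − 0.24430912)·416000/1685 = 14.827489.
Sum = 31.02368.
SE = √(31.02368) = 5.5699.

5.5699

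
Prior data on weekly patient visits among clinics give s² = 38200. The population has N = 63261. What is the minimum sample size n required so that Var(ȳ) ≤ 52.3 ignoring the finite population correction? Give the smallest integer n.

731

Without fpc, n₀ = s²/D = 38200/52.3 = 730.4015.
Rounding up, n = 731.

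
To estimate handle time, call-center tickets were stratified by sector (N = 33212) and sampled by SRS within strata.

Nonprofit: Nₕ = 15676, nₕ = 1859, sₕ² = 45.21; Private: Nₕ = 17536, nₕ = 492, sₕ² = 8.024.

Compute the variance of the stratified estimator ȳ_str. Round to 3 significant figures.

Var(ȳ_str) = Σₕ Wₕ²(1 − fₕ)sₕ²/nₕ with Wₕ = Nₕ/N, N = 33212.
Nonprofit: Wₕ = 0.47199807; term = 0.47199807²·(1 − 0.11858893)·45.21/1859 = 0.0047754475.
Private: Wₕ = 0.52800193; term = 0.52800193²·(1 − 0.02805657)·8.024/492 = 0.0044191406.
Sum = 0.0091945881.

0.00919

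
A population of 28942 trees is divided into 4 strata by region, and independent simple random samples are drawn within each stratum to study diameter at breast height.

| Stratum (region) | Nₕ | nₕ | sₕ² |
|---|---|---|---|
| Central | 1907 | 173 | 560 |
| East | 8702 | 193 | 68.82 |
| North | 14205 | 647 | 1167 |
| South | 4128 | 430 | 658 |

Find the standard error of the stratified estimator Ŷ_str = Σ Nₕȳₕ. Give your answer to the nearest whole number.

Var(Ŷ_str) = Σₕ Nₕ²(1 − fₕ)sₕ²/nₕ.
Central: 1907²·(1 − 173/1907)·560/173 = 1.0703892 × 10^7.
East: 8702²·(1 − 193/8702)·68.82/193 = 2.6403103 × 10^7.
North: 14205²·(1 − 647/14205)·1167/647 = 3.4737891 × 10^8.
South: 4128²·(1 − 430/4128)·658/430 = 2.3359526 × 10^7.
Sum = 4.0784543 × 10^8.
SE = √(4.0784543 × 10^8) = 20195.

20195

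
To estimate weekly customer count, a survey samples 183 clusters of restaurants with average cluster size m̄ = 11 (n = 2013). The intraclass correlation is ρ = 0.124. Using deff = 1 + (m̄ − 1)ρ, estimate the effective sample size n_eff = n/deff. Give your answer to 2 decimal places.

deff = 1 + (11 − 1)·0.124 = 1 + 1.24 = 2.24.
n_eff = 2013 / 2.24 = 898.66.

898.66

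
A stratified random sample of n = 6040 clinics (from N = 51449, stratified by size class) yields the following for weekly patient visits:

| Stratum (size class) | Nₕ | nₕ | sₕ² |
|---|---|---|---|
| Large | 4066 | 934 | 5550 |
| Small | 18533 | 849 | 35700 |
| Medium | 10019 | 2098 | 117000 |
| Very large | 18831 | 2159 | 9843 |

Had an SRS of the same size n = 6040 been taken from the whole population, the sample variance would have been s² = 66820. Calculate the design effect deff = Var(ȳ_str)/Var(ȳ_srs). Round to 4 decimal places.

Var(ȳ_str) = Σ Wₕ²(1−fₕ)sₕ²/nₕ with Wₕ = Nₕ/51449:
  Large: (4066/51449)²·(1−934/4066)·5550/934 = 0.028587841
  Small: (18533/51449)²·(1−849/18533)·35700/849 = 5.2063443
  Medium: (10019/51449)²·(1−2098/10019)·117000/2098 = 1.6719793
  Very large: (18831/51449)²·(1−2159/18831)·9843/2159 = 0.54073198
  → Var(ȳ_str) = 7.4476434.
Var(ȳ_srs) = (1 − 6040/51449)·66820/6040 = 9.764152.
deff = 7.4476434 / 9.764152 = 0.7628.

0.7628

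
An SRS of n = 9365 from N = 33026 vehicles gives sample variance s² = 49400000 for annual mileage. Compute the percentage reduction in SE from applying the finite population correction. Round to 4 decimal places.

15.3575

f = n/N = 9365/33026 = 0.28356446.
SE_no-fpc = √(s²/n) = 72.62892; SE_fpc = √((1−f)s²/n) = 61.474944.
Ratio = √(1−f) = 0.84642515. Reduction = 100·(1 − 0.84642515) = 15.3575%.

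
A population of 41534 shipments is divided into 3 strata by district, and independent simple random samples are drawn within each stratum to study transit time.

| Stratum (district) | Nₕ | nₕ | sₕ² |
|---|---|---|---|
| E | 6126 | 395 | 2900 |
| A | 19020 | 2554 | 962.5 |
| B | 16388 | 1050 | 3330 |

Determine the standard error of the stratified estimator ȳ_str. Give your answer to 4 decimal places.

0.8246

Var(ȳ_str) = Σₕ Wₕ²(1 − fₕ)sₕ²/nₕ with Wₕ = Nₕ/N, N = 41534.
E: Wₕ = 0.14749362; term = 0.14749362²·(1 − 0.06447927)·2900/395 = 0.14941727.
A: Wₕ = 0.45793807; term = 0.45793807²·(1 − 0.13427971)·962.5/2554 = 0.068418091.
B: Wₕ = 0.39456831; term = 0.39456831²·(1 − 0.06407127)·3330/1050 = 0.46210653.
Sum = 0.67994189.
SE = √(0.67994189) = 0.8246.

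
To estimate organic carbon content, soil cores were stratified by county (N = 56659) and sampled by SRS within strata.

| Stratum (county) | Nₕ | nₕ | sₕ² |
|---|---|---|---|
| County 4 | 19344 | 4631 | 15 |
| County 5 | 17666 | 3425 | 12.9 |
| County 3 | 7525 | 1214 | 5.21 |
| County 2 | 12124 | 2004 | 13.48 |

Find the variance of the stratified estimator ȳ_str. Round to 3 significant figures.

Var(ȳ_str) = Σₕ Wₕ²(1 − fₕ)sₕ²/nₕ with Wₕ = Nₕ/N, N = 56659.
County 4: Wₕ = 0.34141090; term = 0.34141090²·(1 − 0.23940240)·15/4631 = 2.8716148 × 10^-4.
County 5: Wₕ = 0.31179513; term = 0.31179513²·(1 − 0.19387524)·12.9/3425 = 2.9516852 × 10^-4.
County 3: Wₕ = 0.13281209; term = 0.13281209²·(1 − 0.16132890)·5.21/1214 = 6.3487162 × 10^-5.
County 2: Wₕ = 0.21398189; term = 0.21398189²·(1 − 0.16529198)·13.48/2004 = 2.5708741 × 10^-4.
Sum = 9.0290457 × 10^-4.

9.03 × 10^-4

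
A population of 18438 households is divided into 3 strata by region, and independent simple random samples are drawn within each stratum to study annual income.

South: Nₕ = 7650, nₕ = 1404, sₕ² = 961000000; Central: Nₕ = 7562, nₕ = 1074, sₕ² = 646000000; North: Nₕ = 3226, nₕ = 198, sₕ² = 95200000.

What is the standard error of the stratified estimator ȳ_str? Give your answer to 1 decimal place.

Var(ȳ_str) = Σₕ Wₕ²(1 − fₕ)sₕ²/nₕ with Wₕ = Nₕ/N, N = 18438.
South: Wₕ = 0.41490400; term = 0.41490400²·(1 − 0.18352941)·961000000/1404 = 96203.766.
Central: Wₕ = 0.41013125; term = 0.41013125²·(1 − 0.14202592)·646000000/1074 = 86805.677.
North: Wₕ = 0.17496475; term = 0.17496475²·(1 − 0.06137632)·95200000/198 = 13815.429.
Sum = 196824.87.
SE = √(196824.87) = 443.6.

443.6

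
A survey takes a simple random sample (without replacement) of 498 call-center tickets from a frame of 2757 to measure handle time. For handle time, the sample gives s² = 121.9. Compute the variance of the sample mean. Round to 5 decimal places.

0.20056

Under SRS without replacement, Var(ȳ) = (1 − f)·s²/n with f = n/N = 498/2757 = 0.18063112.
Var(ȳ) = (1 − 0.18063112)·121.9/498 = 0.81936888·0.24477912 = 0.20056439.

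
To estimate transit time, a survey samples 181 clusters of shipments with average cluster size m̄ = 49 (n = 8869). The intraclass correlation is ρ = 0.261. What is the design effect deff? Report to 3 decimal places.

deff = 1 + (49 − 1)·0.261 = 1 + 12.528 = 13.528.

13.528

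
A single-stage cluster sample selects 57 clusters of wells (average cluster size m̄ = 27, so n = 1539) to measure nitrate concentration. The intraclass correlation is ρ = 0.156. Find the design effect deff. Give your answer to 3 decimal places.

5.056

deff = 1 + (27 − 1)·0.156 = 1 + 4.056 = 5.056.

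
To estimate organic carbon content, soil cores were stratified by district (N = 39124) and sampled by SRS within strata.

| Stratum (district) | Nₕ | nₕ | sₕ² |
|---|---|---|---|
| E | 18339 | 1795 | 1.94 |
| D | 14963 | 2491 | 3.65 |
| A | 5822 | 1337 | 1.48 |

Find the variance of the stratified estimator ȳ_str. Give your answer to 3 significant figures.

Var(ȳ_str) = Σₕ Wₕ²(1 − fₕ)sₕ²/nₕ with Wₕ = Nₕ/N, N = 39124.
E: Wₕ = 0.46874042; term = 0.46874042²·(1 − 0.09787884)·1.94/1795 = 2.1422342 × 10^-4.
D: Wₕ = 0.38245067; term = 0.38245067²·(1 − 0.16647731)·3.65/2491 = 1.7864358 × 10^-4.
A: Wₕ = 0.14880892; term = 0.14880892²·(1 − 0.22964617)·1.48/1337 = 1.8883324 × 10^-5.
Sum = 4.1175032 × 10^-4.

4.12 × 10^-4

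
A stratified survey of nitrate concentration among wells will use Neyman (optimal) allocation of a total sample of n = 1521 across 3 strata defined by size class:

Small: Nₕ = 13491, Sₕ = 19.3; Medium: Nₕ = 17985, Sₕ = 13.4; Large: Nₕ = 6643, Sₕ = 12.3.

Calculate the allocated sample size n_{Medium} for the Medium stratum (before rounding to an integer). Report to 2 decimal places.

Neyman allocation: nₕ = n·NₕSₕ / Σⱼ NⱼSⱼ.
Σ NⱼSⱼ = 13491·19.3 + 17985·13.4 + 6643·12.3 = 583084.2.
n_{Medium} = 1521·17985·13.4 / 583084.2 = 628.66.

628.66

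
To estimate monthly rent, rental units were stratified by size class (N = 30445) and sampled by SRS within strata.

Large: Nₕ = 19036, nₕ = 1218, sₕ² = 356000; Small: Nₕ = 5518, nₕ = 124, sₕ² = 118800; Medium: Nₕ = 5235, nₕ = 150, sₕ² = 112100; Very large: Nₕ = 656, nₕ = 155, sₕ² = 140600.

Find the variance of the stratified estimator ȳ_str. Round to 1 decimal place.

159.5

Var(ȳ_str) = Σₕ Wₕ²(1 − fₕ)sₕ²/nₕ with Wₕ = Nₕ/N, N = 30445.
Large: Wₕ = 0.62525866; term = 0.62525866²·(1 − 0.06398403)·356000/1218 = 106.95606.
Small: Wₕ = 0.18124487; term = 0.18124487²·(1 − 0.02247191)·118800/124 = 30.764895.
Medium: Wₕ = 0.17194942; term = 0.17194942²·(1 − 0.02865330)·112100/150 = 21.462981.
Very large: Wₕ = 0.02154705; term = 0.02154705²·(1 − 0.23628049)·140600/155 = 0.32163495.
Sum = 159.50557.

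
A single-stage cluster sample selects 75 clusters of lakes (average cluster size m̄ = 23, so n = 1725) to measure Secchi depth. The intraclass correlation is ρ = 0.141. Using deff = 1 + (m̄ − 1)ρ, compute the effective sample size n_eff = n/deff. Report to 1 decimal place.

deff = 1 + (23 − 1)·0.141 = 1 + 3.102 = 4.102.
n_eff = 1725 / 4.102 = 420.5.

420.5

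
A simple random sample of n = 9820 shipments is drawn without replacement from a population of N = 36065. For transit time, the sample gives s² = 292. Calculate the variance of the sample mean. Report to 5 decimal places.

0.02164

Under SRS without replacement, Var(ȳ) = (1 − f)·s²/n with f = n/N = 9820/36065 = 0.27228615.
Var(ȳ) = (1 − 0.27228615)·292/9820 = 0.72771385·0.029735234 = 0.021638742.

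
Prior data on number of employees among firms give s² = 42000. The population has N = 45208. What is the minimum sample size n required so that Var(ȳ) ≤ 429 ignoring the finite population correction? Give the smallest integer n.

Without fpc, n₀ = s²/D = 42000/429 = 97.9021.
Rounding up, n = 98.

98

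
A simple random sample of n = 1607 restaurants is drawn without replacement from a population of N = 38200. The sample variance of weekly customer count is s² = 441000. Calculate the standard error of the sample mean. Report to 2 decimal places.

Under SRS without replacement, Var(ȳ) = (1 − f)·s²/n with f = n/N = 1607/38200 = 0.04206806.
Var(ȳ) = (1 − 0.04206806)·441000/1607 = 0.95793194·274.42439 = 262.87989.
SE(ȳ) = √(262.87989) = 16.21.

16.21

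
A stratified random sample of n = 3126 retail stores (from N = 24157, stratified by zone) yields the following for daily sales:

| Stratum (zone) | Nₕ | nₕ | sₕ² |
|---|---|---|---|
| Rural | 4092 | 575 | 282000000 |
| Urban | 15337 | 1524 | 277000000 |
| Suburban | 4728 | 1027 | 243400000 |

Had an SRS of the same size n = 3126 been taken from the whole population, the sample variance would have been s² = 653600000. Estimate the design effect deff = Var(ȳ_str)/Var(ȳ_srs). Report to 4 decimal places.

Var(ȳ_str) = Σ Wₕ²(1−fₕ)sₕ²/nₕ with Wₕ = Nₕ/24157:
  Rural: (4092/24157)²·(1−575/4092)·282000000/575 = 12094.927
  Urban: (15337/24157)²·(1−1524/15337)·277000000/1524 = 65983.786
  Suburban: (4728/24157)²·(1−1027/4728)·243400000/1027 = 7106.5806
  → Var(ȳ_str) = 85185.294.
Var(ȳ_srs) = (1 − 3126/24157)·653600000/3126 = 182028.75.
deff = 85185.294 / 182028.75 = 0.4680.

0.4680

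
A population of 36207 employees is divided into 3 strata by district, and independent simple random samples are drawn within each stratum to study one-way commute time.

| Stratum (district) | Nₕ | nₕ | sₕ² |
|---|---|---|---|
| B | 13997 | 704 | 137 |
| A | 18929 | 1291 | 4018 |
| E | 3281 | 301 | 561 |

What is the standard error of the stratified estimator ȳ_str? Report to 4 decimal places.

0.9133

Var(ȳ_str) = Σₕ Wₕ²(1 − fₕ)sₕ²/nₕ with Wₕ = Nₕ/N, N = 36207.
B: Wₕ = 0.38658271; term = 0.38658271²·(1 − 0.05029649)·137/704 = 0.027619817.
A: Wₕ = 0.52279946; term = 0.52279946²·(1 − 0.06820223)·4018/1291 = 0.79263933.
E: Wₕ = 0.09061784; term = 0.09061784²·(1 − 0.09174032)·561/301 = 0.013900607.
Sum = 0.83415975.
SE = √(0.83415975) = 0.9133.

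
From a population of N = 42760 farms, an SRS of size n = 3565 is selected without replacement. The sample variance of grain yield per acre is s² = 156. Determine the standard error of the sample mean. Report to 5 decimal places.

0.20028

Under SRS without replacement, Var(ȳ) = (1 − f)·s²/n with f = n/N = 3565/42760 = 0.08337231.
Var(ȳ) = (1 − 0.08337231)·156/3565 = 0.91662769·0.043758766 = 0.040110496.
SE(ȳ) = √(0.040110496) = 0.20028.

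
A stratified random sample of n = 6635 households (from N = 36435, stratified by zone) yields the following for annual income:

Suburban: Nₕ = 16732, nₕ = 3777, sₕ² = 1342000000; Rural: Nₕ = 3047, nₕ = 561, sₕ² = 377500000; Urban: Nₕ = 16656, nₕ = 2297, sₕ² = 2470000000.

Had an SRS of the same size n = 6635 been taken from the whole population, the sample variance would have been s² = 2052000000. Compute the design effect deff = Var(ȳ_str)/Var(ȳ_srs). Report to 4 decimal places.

1.0104

Var(ȳ_str) = Σ Wₕ²(1−fₕ)sₕ²/nₕ with Wₕ = Nₕ/36435:
  Suburban: (16732/36435)²·(1−3777/16732)·1342000000/3777 = 58016.731
  Rural: (3047/36435)²·(1−561/3047)·377500000/561 = 3839.6366
  Urban: (16656/36435)²·(1−2297/16656)·2470000000/2297 = 193728.41
  → Var(ȳ_str) = 255584.78.
Var(ȳ_srs) = (1 − 6635/36435)·2052000000/6635 = 252949.55.
deff = 255584.78 / 252949.55 = 1.0104.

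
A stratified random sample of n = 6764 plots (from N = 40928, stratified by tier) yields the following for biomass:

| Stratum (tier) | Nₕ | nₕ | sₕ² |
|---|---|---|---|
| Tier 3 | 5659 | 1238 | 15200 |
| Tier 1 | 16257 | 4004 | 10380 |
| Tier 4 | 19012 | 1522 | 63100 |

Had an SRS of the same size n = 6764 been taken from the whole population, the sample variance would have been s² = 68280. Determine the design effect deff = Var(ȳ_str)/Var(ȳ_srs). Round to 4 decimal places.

1.0350

Var(ȳ_str) = Σ Wₕ²(1−fₕ)sₕ²/nₕ with Wₕ = Nₕ/40928:
  Tier 3: (5659/40928)²·(1−1238/5659)·15200/1238 = 0.18337584
  Tier 1: (16257/40928)²·(1−4004/16257)·10380/4004 = 0.30827981
  Tier 4: (19012/40928)²·(1−1522/19012)·63100/1522 = 8.2298378
  → Var(ȳ_str) = 8.7214935.
Var(ȳ_srs) = (1 − 6764/40928)·68280/6764 = 8.426323.
deff = 8.7214935 / 8.426323 = 1.0350.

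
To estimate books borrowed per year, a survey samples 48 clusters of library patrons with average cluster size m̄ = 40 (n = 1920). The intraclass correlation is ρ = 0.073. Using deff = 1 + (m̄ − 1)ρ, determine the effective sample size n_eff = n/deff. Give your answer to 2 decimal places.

499.09

deff = 1 + (40 − 1)·0.073 = 1 + 2.847 = 3.847.
n_eff = 1920 / 3.847 = 499.09.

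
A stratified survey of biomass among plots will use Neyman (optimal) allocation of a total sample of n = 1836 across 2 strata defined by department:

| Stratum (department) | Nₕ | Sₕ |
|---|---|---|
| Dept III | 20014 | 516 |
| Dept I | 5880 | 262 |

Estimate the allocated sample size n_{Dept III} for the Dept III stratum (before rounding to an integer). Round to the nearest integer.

1598

Neyman allocation: nₕ = n·NₕSₕ / Σⱼ NⱼSⱼ.
Σ NⱼSⱼ = 20014·516 + 5880·262 = 1.1867784 × 10^7.
n_{Dept III} = 1836·20014·516 / (1.1867784 × 10^7) = 1598.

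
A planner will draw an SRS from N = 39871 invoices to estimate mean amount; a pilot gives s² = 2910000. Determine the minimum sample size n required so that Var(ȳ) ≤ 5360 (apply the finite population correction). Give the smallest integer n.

536

Without fpc, n₀ = s²/D = 2910000/5360 = 542.9104.
With fpc, (1 − n/N)·s²/n ≤ D requires n ≥ n₀/(1 + n₀/N) = 542.9104/(1 + 542.9104/39871) = 535.6171.
Rounding up, n = 536.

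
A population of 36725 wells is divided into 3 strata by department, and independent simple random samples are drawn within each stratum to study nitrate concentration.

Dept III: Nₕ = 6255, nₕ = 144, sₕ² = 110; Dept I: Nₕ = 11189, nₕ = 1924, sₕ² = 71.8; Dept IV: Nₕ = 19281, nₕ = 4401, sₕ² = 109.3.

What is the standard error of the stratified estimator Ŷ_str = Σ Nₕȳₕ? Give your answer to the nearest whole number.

Var(Ŷ_str) = Σₕ Nₕ²(1 − fₕ)sₕ²/nₕ.
Dept III: 6255²·(1 − 144/6255)·110/144 = 2.9199122 × 10^7.
Dept I: 11189²·(1 − 1924/11189)·71.8/1924 = 3.86862 × 10^6.
Dept IV: 19281²·(1 − 4401/19281)·109.3/4401 = 7.1252692 × 10^6.
Sum = 4.0193011 × 10^7.
SE = √(4.0193011 × 10^7) = 6340.

6340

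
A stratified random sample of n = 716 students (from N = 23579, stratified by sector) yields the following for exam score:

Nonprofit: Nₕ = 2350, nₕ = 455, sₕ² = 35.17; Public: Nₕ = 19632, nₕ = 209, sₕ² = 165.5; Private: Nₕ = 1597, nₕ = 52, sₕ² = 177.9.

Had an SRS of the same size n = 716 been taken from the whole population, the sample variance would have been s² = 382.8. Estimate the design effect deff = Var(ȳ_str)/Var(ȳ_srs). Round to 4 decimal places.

1.0781

Var(ȳ_str) = Σ Wₕ²(1−fₕ)sₕ²/nₕ with Wₕ = Nₕ/23579:
  Nonprofit: (2350/23579)²·(1−455/2350)·35.17/455 = 6.1913775 × 10^-4
  Public: (19632/23579)²·(1−209/19632)·165.5/209 = 0.5431025
  Private: (1597/23579)²·(1−52/1597)·177.9/52 = 0.015182918
  → Var(ȳ_str) = 0.55890456.
Var(ȳ_srs) = (1 − 716/23579)·382.8/716 = 0.51840209.
deff = 0.55890456 / 0.51840209 = 1.0781.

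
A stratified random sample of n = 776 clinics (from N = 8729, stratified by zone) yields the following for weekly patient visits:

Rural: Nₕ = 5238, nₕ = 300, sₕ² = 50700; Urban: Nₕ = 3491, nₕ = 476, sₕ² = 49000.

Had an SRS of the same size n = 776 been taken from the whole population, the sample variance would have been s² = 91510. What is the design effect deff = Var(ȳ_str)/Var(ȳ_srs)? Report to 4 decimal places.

0.6663

Var(ȳ_str) = Σ Wₕ²(1−fₕ)sₕ²/nₕ with Wₕ = Nₕ/8729:
  Rural: (5238/8729)²·(1−300/5238)·50700/300 = 57.368606
  Urban: (3491/8729)²·(1−476/3491)·49000/476 = 14.219925
  → Var(ȳ_str) = 71.588531.
Var(ȳ_srs) = (1 − 776/8729)·91510/776 = 107.44181.
deff = 71.588531 / 107.44181 = 0.6663.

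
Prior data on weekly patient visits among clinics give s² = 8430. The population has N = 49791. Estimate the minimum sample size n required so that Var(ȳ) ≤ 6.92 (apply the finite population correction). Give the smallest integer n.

Without fpc, n₀ = s²/D = 8430/6.92 = 1218.2081.
With fpc, (1 − n/N)·s²/n ≤ D requires n ≥ n₀/(1 + n₀/N) = 1218.2081/(1 + 1218.2081/49791) = 1189.1147.
Rounding up, n = 1190.

1190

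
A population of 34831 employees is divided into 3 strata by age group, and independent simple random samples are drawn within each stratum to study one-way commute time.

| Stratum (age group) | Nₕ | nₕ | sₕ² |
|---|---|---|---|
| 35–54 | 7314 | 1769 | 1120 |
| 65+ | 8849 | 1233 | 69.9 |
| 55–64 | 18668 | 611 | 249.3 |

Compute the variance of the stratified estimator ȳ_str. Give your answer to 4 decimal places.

Var(ȳ_str) = Σₕ Wₕ²(1 − fₕ)sₕ²/nₕ with Wₕ = Nₕ/N, N = 34831.
35–54: Wₕ = 0.20998536; term = 0.20998536²·(1 − 0.24186492)·1120/1769 = 0.021164831.
65+: Wₕ = 0.25405530; term = 0.25405530²·(1 − 0.13933778)·69.9/1233 = 0.0031492225.
55–64: Wₕ = 0.53595935; term = 0.53595935²·(1 − 0.03272981)·249.3/611 = 0.11336854.
Sum = 0.13768259.

0.1377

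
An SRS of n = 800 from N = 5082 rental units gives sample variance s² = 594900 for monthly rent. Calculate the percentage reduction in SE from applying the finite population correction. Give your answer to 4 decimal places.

8.2078

f = n/N = 800/5082 = 0.15741834.
SE_no-fpc = √(s²/n) = 27.269488; SE_fpc = √((1−f)s²/n) = 25.031276.
Ratio = √(1−f) = 0.91792247. Reduction = 100·(1 − 0.91792247) = 8.2078%.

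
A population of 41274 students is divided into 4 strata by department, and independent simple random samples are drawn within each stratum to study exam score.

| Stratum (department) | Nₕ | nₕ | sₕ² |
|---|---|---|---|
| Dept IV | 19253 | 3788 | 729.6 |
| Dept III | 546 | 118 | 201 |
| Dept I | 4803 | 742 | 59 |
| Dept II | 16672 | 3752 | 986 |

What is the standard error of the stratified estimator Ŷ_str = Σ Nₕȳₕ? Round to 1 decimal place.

Var(Ŷ_str) = Σₕ Nₕ²(1 − fₕ)sₕ²/nₕ.
Dept IV: 19253²·(1 − 3788/19253)·729.6/3788 = 5.7348649 × 10^7.
Dept III: 546²·(1 − 118/546)·201/118 = 398061.76.
Dept I: 4803²·(1 − 742/4803)·59/742 = 1.5509353 × 10^6.
Dept II: 16672²·(1 − 3752/16672)·986/3752 = 5.6606239 × 10^7.
Sum = 1.1590389 × 10^8.
SE = √(1.1590389 × 10^8) = 10765.9.

10765.9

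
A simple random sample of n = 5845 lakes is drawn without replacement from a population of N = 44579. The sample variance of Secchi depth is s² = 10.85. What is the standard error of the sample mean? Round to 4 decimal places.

0.0402

Under SRS without replacement, Var(ȳ) = (1 − f)·s²/n with f = n/N = 5845/44579 = 0.13111555.
Var(ȳ) = (1 − 0.13111555)·10.85/5845 = 0.86888445·0.0018562874 = 0.0016128993.
SE(ȳ) = √(0.0016128993) = 0.0402.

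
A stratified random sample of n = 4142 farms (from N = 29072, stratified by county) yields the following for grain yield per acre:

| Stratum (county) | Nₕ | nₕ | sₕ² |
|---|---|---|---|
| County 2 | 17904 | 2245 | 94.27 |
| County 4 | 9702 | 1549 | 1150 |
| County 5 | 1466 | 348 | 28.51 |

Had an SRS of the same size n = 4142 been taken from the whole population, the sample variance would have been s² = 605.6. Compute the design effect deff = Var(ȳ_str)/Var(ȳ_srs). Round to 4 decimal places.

0.6665

Var(ȳ_str) = Σ Wₕ²(1−fₕ)sₕ²/nₕ with Wₕ = Nₕ/29072:
  County 2: (17904/29072)²·(1−2245/17904)·94.27/2245 = 0.013929048
  County 4: (9702/29072)²·(1−1549/9702)·1150/1549 = 0.069482481
  County 5: (1466/29072)²·(1−348/1466)·28.51/348 = 1.5887074 × 10^-4
  → Var(ȳ_str) = 0.0835704.
Var(ȳ_srs) = (1 − 4142/29072)·605.6/4142 = 0.12537852.
deff = 0.0835704 / 0.12537852 = 0.6665.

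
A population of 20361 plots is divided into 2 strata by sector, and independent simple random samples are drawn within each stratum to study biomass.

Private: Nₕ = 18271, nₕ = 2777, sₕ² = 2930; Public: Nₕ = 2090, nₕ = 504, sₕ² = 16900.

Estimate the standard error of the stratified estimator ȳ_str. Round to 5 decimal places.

Var(ȳ_str) = Σₕ Wₕ²(1 − fₕ)sₕ²/nₕ with Wₕ = Nₕ/N, N = 20361.
Private: Wₕ = 0.89735278; term = 0.89735278²·(1 − 0.15198949)·2930/2777 = 0.72047581.
Public: Wₕ = 0.10264722; term = 0.10264722²·(1 − 0.24114833)·16900/504 = 0.26810655.
Sum = 0.98858236.
SE = √(0.98858236) = 0.99427.

0.99427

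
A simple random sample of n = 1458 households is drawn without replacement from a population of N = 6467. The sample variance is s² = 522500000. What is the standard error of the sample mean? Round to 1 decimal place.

526.9

Under SRS without replacement, Var(ȳ) = (1 − f)·s²/n with f = n/N = 1458/6467 = 0.22545230.
Var(ȳ) = (1 − 0.22545230)·522500000/1458 = 0.77454770·358367.63 = 277572.82.
SE(ȳ) = √(277572.82) = 526.9.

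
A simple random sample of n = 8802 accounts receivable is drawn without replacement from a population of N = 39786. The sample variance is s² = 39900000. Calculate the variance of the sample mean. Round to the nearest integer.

Under SRS without replacement, Var(ȳ) = (1 − f)·s²/n with f = n/N = 8802/39786 = 0.22123360.
Var(ȳ) = (1 − 0.22123360)·39900000/8802 = 0.77876640·4533.0607 = 3530.1953.

3530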